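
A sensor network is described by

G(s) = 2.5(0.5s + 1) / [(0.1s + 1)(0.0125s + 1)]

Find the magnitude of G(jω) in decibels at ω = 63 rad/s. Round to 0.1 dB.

19.7 dB

At ω = 63 rad/s:
zero (1 + j63·0.5) = 1 + j31.5 → |·| ≈ 31.516, ∠ ≈ 88.18°
pole (1 + j63·0.1) = 1 + j6.3 → |·| ≈ 6.3789, ∠ ≈ 80.98°
pole (1 + j63·0.0125) = 1 + j0.7875 → |·| ≈ 1.2729, ∠ ≈ 38.22°
|G| = 2.5 · 31.516 / (6.3789 · 1.2729) ≈ 9.7036
Gain = 20 log₁₀(9.7036) ≈ 19.74 dB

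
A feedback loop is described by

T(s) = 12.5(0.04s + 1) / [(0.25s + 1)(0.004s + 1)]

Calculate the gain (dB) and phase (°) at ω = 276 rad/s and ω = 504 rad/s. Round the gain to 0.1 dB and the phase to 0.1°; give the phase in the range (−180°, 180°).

ω = 276: 2.6 dB, -52.2°; ω = 504: -1.0 dB, -66.0°

At ω = 276 rad/s:
zero (1 + j276·0.04) = 1 + j11.04 → |·| ≈ 11.085, ∠ ≈ 84.82°
pole (1 + j276·0.25) = 1 + j69 → |·| ≈ 69.007, ∠ ≈ 89.17°
pole (1 + j276·0.004) = 1 + j1.104 → |·| ≈ 1.4896, ∠ ≈ 47.83°
|T| = 12.5 · 11.085 / (69.007 · 1.4896) ≈ 1.348
Gain = 20 log₁₀(1.348) ≈ 2.59 dB
∠T = (84.82°) − (89.17° + 47.83°) = -52.18°

At ω = 504 rad/s:
zero (1 + j504·0.04) = 1 + j20.16 → |·| ≈ 20.185, ∠ ≈ 87.16°
pole (1 + j504·0.25) = 1 + j126 → |·| ≈ 126, ∠ ≈ 89.55°
pole (1 + j504·0.004) = 1 + j2.016 → |·| ≈ 2.2504, ∠ ≈ 63.62°
|T| = 12.5 · 20.185 / (126 · 2.2504) ≈ 0.88983
Gain = 20 log₁₀(0.88983) ≈ -1.01 dB
∠T = (87.16°) − (89.55° + 63.62°) = -66.01°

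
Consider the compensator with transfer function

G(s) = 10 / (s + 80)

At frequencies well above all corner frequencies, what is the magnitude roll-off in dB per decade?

-20 dB/decade

Each pole contributes −20 dB/decade at high frequency; each zero contributes +20 dB/decade.
Net: 0 zero(s) − 1 pole(s) → -20 dB/decade.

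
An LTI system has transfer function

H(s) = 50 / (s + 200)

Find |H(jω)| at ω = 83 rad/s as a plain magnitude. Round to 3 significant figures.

At s = jω = j83:
pole (s+200): 200 + j83 → |·| = √(200²+83²) = √46889 ≈ 216.54, ∠ = arctan(83/200) ≈ 22.54°
|H| = 50 / 216.54 ≈ 0.2309

0.231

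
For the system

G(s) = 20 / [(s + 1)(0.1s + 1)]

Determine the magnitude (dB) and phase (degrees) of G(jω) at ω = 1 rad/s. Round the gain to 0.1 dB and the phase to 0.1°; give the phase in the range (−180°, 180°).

23.0 dB, -50.7°

At ω = 1 rad/s:
pole (1 + j1·1) = 1 + j1 → |·| ≈ 1.4142, ∠ ≈ 45.00°
pole (1 + j1·0.1) = 1 + j0.1 → |·| ≈ 1.005, ∠ ≈ 5.71°
|G| = 20 · 1 / (1.4142 · 1.005) ≈ 14.072
Gain = 20 log₁₀(14.072) ≈ 22.97 dB
∠G = (0°) − (45.00° + 5.71°) = -50.71°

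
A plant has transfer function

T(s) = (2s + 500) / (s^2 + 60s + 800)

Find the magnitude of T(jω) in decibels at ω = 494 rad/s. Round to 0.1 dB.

Substitute s = j494:
Numerator: 2(j494) + 500 = 500 + j988
Denominator: (j494)^2 + 60(j494) + 800 = -243236 + j29640
|N| = √(500² + 988²) ≈ 1107.3, ∠N ≈ 63.16°
|D| = √(243236² + 29640²) ≈ 2.4504e+05, ∠D ≈ 173.05°
|T| = 1107.3 / 2.4504e+05 ≈ 0.0045189
Gain = 20 log₁₀(0.0045189) ≈ -46.90 dB

-46.9 dB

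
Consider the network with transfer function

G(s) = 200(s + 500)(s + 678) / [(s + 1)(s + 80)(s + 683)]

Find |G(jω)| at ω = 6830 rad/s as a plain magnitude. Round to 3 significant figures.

At s = jω = j6830:
zero (s+500): 500 + j6830 → |·| = √(500²+6830²) = √46898900 ≈ 6848.3, ∠ = arctan(6830/500) ≈ 85.81°
zero (s+678): 678 + j6830 → |·| = √(678²+6830²) = √47108584 ≈ 6863.6, ∠ = arctan(6830/678) ≈ 84.33°
pole (s+1): 1 + j6830 → |·| = √(1²+6830²) = √46648901 ≈ 6830, ∠ = arctan(6830/1) ≈ 89.99°
pole (s+80): 80 + j6830 → |·| = √(80²+6830²) = √46655300 ≈ 6830.5, ∠ = arctan(6830/80) ≈ 89.33°
pole (s+683): 683 + j6830 → |·| = √(683²+6830²) = √47115389 ≈ 6864.1, ∠ = arctan(6830/683) ≈ 84.29°
|G| = 200 · 4.7004e+07 / 3.2023e+11 ≈ 0.029356

0.0294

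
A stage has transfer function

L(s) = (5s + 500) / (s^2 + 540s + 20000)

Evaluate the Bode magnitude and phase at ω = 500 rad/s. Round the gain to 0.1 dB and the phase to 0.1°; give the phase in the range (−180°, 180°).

Substitute s = j500:
Numerator: 5(j500) + 500 = 500 + j2500
Denominator: (j500)^2 + 540(j500) + 20000 = -230000 + j270000
|N| = √(500² + 2500²) ≈ 2549.5, ∠N ≈ 78.69°
|D| = √(230000² + 270000²) ≈ 3.5468e+05, ∠D ≈ 130.43°
|L| = 2549.5 / 3.5468e+05 ≈ 0.0071882
Gain = 20 log₁₀(0.0071882) ≈ -42.87 dB
∠L = 78.69° − 130.43° = -51.74°

-42.9 dB, -51.7°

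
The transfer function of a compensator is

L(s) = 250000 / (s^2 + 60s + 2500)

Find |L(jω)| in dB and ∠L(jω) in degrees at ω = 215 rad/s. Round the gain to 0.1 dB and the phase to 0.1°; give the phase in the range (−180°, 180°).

14.8 dB, -163.6°

At s = jω = j215:
quadratic: (j215)² + 60·j215 + 2500 = -43725 + j12900 → |·| ≈ 45588, ∠ ≈ 163.56°
|L| = 250000 / 45588 ≈ 5.4839
Gain = 20 log₁₀(5.4839) ≈ 14.78 dB
∠L = 0.00° − 163.56° = -163.56°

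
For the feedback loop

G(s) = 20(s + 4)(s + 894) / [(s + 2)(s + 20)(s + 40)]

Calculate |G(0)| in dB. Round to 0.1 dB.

G(0) = 20·4·894 / (2·20·40) = 44.7
20 log₁₀(44.7) ≈ 33.01 dB

33.0 dB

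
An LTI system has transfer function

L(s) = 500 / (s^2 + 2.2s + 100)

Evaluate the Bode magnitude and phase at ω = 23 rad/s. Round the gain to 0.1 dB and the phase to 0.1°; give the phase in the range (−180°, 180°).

At s = jω = j23:
quadratic: (j23)² + 2.2·j23 + 100 = -429 + j50.6 → |·| ≈ 431.97, ∠ ≈ 173.27°
|L| = 500 / 431.97 ≈ 1.1575
Gain = 20 log₁₀(1.1575) ≈ 1.27 dB
∠L = 0.00° − 173.27° = -173.27°

1.3 dB, -173.3°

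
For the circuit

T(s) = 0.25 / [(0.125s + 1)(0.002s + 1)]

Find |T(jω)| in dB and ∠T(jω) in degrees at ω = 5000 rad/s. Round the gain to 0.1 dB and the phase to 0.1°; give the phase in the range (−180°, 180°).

-88.0 dB, -174.2°

At ω = 5000 rad/s:
pole (1 + j5000·0.125) = 1 + j625 → |·| ≈ 625, ∠ ≈ 89.91°
pole (1 + j5000·0.002) = 1 + j10 → |·| ≈ 10.05, ∠ ≈ 84.29°
|T| = 0.25 · 1 / (625 · 10.05) ≈ 3.9801e-05
Gain = 20 log₁₀(3.9801e-05) ≈ -88.00 dB
∠T = (0°) − (89.91° + 84.29°) = -174.20°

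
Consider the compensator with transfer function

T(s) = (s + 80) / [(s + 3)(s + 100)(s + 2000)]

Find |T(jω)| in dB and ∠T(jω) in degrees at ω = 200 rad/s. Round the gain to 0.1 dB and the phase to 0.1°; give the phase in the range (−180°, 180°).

-112.4 dB, -90.1°

At s = jω = j200:
zero (s+80): 80 + j200 → |·| = √(80²+200²) = √46400 ≈ 215.41, ∠ = arctan(200/80) ≈ 68.20°
pole (s+3): 3 + j200 → |·| = √(3²+200²) = √40009 ≈ 200.02, ∠ = arctan(200/3) ≈ 89.14°
pole (s+100): 100 + j200 → |·| = √(100²+200²) = √50000 ≈ 223.61, ∠ = arctan(200/100) ≈ 63.43°
pole (s+2000): 2000 + j200 → |·| = √(2000²+200²) = √4040000 ≈ 2010, ∠ = arctan(200/2000) ≈ 5.71°
|T| = 1 · 215.41 / 8.99e+07 ≈ 2.3961e-06
Gain = 20 log₁₀(2.3961e-06) ≈ -112.41 dB
∠T = 68.20° − 158.28° = -90.08°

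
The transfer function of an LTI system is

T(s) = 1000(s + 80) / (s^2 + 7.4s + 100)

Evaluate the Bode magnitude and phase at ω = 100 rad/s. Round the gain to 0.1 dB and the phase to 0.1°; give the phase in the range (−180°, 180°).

22.2 dB, -124.4°

At s = jω = j100:
zero (s+80): 80 + j100 → |·| = √(80²+100²) = √16400 ≈ 128.06, ∠ = arctan(100/80) ≈ 51.34°
quadratic: (j100)² + 7.4·j100 + 100 = -9900 + j740 → |·| ≈ 9927.6, ∠ ≈ 175.73°
|T| = 1000 · 128.06 / 9927.6 ≈ 12.899
Gain = 20 log₁₀(12.899) ≈ 22.21 dB
∠T = 51.34° − 175.73° = -124.39°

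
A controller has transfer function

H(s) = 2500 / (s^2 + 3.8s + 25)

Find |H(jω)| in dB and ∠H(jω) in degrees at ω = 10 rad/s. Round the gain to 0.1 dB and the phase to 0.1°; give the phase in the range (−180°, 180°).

29.5 dB, -153.1°

At s = jω = j10:
quadratic: (j10)² + 3.8·j10 + 25 = -75 + j38 → |·| ≈ 84.077, ∠ ≈ 153.13°
|H| = 2500 / 84.077 ≈ 29.735
Gain = 20 log₁₀(29.735) ≈ 29.47 dB
∠H = 0.00° − 153.13° = -153.13°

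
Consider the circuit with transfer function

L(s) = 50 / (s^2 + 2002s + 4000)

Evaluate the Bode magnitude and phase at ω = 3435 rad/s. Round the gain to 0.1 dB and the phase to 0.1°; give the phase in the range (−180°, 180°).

-108.7 dB, -149.8°

Substitute s = j3435:
Numerator: 50 = 50 + j0
Denominator: (j3435)^2 + 2002(j3435) + 4000 = -11795225 + j6876870
|N| = √(50² + 0²) ≈ 50, ∠N ≈ 0.00°
|D| = √(11795225² + 6876870²) ≈ 1.3654e+07, ∠D ≈ 149.76°
|L| = 50 / 1.3654e+07 ≈ 3.6619e-06
Gain = 20 log₁₀(3.6619e-06) ≈ -108.73 dB
∠L = 0.00° − 149.76° = -149.76°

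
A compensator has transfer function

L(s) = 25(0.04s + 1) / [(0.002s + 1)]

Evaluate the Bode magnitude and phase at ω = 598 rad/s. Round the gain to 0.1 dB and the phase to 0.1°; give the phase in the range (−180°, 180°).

51.7 dB, 37.5°

At ω = 598 rad/s:
zero (1 + j598·0.04) = 1 + j23.92 → |·| ≈ 23.941, ∠ ≈ 87.61°
pole (1 + j598·0.002) = 1 + j1.196 → |·| ≈ 1.559, ∠ ≈ 50.10°
|L| = 25 · 23.941 / (1.559) ≈ 383.92
Gain = 20 log₁₀(383.92) ≈ 51.68 dB
∠L = (87.61°) − (50.10°) = 37.51°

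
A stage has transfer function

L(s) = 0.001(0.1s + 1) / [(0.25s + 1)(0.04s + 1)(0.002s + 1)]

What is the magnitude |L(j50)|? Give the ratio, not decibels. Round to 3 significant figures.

0.000181

At ω = 50 rad/s:
zero (1 + j50·0.1) = 1 + j5 → |·| ≈ 5.099, ∠ ≈ 78.69°
pole (1 + j50·0.25) = 1 + j12.5 → |·| ≈ 12.54, ∠ ≈ 85.43°
pole (1 + j50·0.04) = 1 + j2 → |·| ≈ 2.2361, ∠ ≈ 63.43°
pole (1 + j50·0.002) = 1 + j0.1 → |·| ≈ 1.005, ∠ ≈ 5.71°
|L| = 0.001 · 5.099 / (12.54 · 2.2361 · 1.005) ≈ 0.00018094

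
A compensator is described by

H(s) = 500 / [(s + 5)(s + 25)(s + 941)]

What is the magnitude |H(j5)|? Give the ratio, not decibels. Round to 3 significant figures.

0.00295

At s = jω = j5:
pole (s+5): 5 + j5 → |·| = √(5²+5²) = √50 ≈ 7.0711, ∠ = arctan(5/5) ≈ 45.00°
pole (s+25): 25 + j5 → |·| = √(25²+5²) = √650 ≈ 25.495, ∠ = arctan(5/25) ≈ 11.31°
pole (s+941): 941 + j5 → |·| = √(941²+5²) = √885506 ≈ 941.01, ∠ = arctan(5/941) ≈ 0.30°
|H| = 500 / 1.6964e+05 ≈ 0.0029474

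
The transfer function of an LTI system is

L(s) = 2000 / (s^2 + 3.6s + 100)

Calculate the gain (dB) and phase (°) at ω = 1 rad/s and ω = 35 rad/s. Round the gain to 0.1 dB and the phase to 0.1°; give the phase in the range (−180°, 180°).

At s = jω = j1:
quadratic: (j1)² + 3.6·j1 + 100 = 99 + j3.6 → |·| ≈ 99.065, ∠ ≈ 2.08°
|L| = 2000 / 99.065 ≈ 20.189
Gain = 20 log₁₀(20.189) ≈ 26.10 dB
∠L = 0.00° − 2.08° = -2.08°

At s = jω = j35:
quadratic: (j35)² + 3.6·j35 + 100 = -1125 + j126 → |·| ≈ 1132, ∠ ≈ 173.61°
|L| = 2000 / 1132 ≈ 1.7668
Gain = 20 log₁₀(1.7668) ≈ 4.94 dB
∠L = 0.00° − 173.61° = -173.61°

ω = 1: 26.1 dB, -2.1°; ω = 35: 4.9 dB, -173.6°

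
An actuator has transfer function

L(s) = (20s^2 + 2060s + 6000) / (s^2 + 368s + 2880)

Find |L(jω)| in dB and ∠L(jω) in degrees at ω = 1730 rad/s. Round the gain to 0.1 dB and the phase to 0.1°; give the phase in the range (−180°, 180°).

25.9 dB, 8.6°

Substitute s = j1730:
Numerator: 20(j1730)^2 + 2060(j1730) + 6000 = -59852000 + j3563800
Denominator: (j1730)^2 + 368(j1730) + 2880 = -2990020 + j636640
|N| = √(59852000² + 3563800²) ≈ 5.9958e+07, ∠N ≈ 176.59°
|D| = √(2990020² + 636640²) ≈ 3.057e+06, ∠D ≈ 167.98°
|L| = 5.9958e+07 / 3.057e+06 ≈ 19.613
Gain = 20 log₁₀(19.613) ≈ 25.85 dB
∠L = 176.59° − 167.98° = 8.61°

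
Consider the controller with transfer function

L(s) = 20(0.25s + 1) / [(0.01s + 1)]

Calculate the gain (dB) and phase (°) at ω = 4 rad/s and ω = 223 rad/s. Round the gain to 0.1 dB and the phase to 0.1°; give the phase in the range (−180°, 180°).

At ω = 4 rad/s:
zero (1 + j4·0.25) = 1 + j1 → |·| ≈ 1.4142, ∠ ≈ 45.00°
pole (1 + j4·0.01) = 1 + j0.04 → |·| ≈ 1.0008, ∠ ≈ 2.29°
|L| = 20 · 1.4142 / (1.0008) ≈ 28.261
Gain = 20 log₁₀(28.261) ≈ 29.02 dB
∠L = (45.00°) − (2.29°) = 42.71°

At ω = 223 rad/s:
zero (1 + j223·0.25) = 1 + j55.75 → |·| ≈ 55.759, ∠ ≈ 88.97°
pole (1 + j223·0.01) = 1 + j2.23 → |·| ≈ 2.444, ∠ ≈ 65.85°
|L| = 20 · 55.759 / (2.444) ≈ 456.29
Gain = 20 log₁₀(456.29) ≈ 53.18 dB
∠L = (88.97°) − (65.85°) = 23.12°

ω = 4: 29.0 dB, 42.7°; ω = 223: 53.2 dB, 23.1°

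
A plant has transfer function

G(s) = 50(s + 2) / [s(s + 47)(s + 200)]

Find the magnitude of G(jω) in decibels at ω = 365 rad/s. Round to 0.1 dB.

-69.7 dB

At s = jω = j365:
zero (s+2): 2 + j365 → |·| = √(2²+365²) = √133229 ≈ 365.01, ∠ = arctan(365/2) ≈ 89.69°
pole (s+47): 47 + j365 → |·| = √(47²+365²) = √135434 ≈ 368.01, ∠ = arctan(365/47) ≈ 82.66°
pole (s+200): 200 + j365 → |·| = √(200²+365²) = √173225 ≈ 416.2, ∠ = arctan(365/200) ≈ 61.28°
pole at origin: |s| = 365, ∠ = 90.00° (in denominator)
|G| = 50 · 365.01 / 5.5906e+07 ≈ 0.00032645
Gain = 20 log₁₀(0.00032645) ≈ -69.72 dB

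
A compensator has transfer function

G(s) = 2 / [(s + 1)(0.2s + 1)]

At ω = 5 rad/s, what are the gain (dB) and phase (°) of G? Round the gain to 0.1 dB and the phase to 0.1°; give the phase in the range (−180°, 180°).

At ω = 5 rad/s:
pole (1 + j5·1) = 1 + j5 → |·| ≈ 5.099, ∠ ≈ 78.69°
pole (1 + j5·0.2) = 1 + j1 → |·| ≈ 1.4142, ∠ ≈ 45.00°
|G| = 2 · 1 / (5.099 · 1.4142) ≈ 0.27735
Gain = 20 log₁₀(0.27735) ≈ -11.14 dB
∠G = (0°) − (78.69° + 45.00°) = -123.69°

-11.1 dB, -123.7°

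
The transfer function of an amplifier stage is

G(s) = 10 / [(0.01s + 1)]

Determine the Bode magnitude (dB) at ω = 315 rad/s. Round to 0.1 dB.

9.6 dB

At ω = 315 rad/s:
pole (1 + j315·0.01) = 1 + j3.15 → |·| ≈ 3.3049, ∠ ≈ 72.39°
|G| = 10 · 1 / (3.3049) ≈ 3.0258
Gain = 20 log₁₀(3.0258) ≈ 9.62 dB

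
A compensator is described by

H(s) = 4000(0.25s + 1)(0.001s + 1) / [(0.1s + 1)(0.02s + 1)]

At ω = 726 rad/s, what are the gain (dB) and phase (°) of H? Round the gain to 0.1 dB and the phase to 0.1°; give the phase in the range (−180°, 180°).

58.6 dB, -49.6°

At ω = 726 rad/s:
zero (1 + j726·0.25) = 1 + j181.5 → |·| ≈ 181.5, ∠ ≈ 89.68°
zero (1 + j726·0.001) = 1 + j0.726 → |·| ≈ 1.2357, ∠ ≈ 35.98°
pole (1 + j726·0.1) = 1 + j72.6 → |·| ≈ 72.607, ∠ ≈ 89.21°
pole (1 + j726·0.02) = 1 + j14.52 → |·| ≈ 14.554, ∠ ≈ 86.06°
|H| = 4000 · 181.5 · 1.2357 / (72.607 · 14.554) ≈ 848.96
Gain = 20 log₁₀(848.96) ≈ 58.58 dB
∠H = (89.68° + 35.98°) − (89.21° + 86.06°) = -49.61°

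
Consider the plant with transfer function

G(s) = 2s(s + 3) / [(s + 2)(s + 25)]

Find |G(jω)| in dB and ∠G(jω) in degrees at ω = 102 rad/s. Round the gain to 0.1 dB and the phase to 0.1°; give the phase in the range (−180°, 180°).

At s = jω = j102:
zero (s+3): 3 + j102 → |·| = √(3²+102²) = √10413 ≈ 102.04, ∠ = arctan(102/3) ≈ 88.32°
zero at origin: s = j102 → |·| = 102, ∠ = 90.00°
pole (s+2): 2 + j102 → |·| = √(2²+102²) = √10408 ≈ 102.02, ∠ = arctan(102/2) ≈ 88.88°
pole (s+25): 25 + j102 → |·| = √(25²+102²) = √11029 ≈ 105.02, ∠ = arctan(102/25) ≈ 76.23°
|G| = 2 · 10408 / 10714 ≈ 1.9429
Gain = 20 log₁₀(1.9429) ≈ 5.77 dB
∠G = 178.32° − 165.11° = 13.21°

5.8 dB, 13.2°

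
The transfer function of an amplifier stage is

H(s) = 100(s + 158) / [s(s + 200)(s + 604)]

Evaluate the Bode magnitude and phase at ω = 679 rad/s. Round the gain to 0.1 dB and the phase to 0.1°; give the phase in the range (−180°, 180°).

-75.9 dB, -135.0°

At s = jω = j679:
zero (s+158): 158 + j679 → |·| = √(158²+679²) = √486005 ≈ 697.14, ∠ = arctan(679/158) ≈ 76.90°
pole (s+200): 200 + j679 → |·| = √(200²+679²) = √501041 ≈ 707.84, ∠ = arctan(679/200) ≈ 73.59°
pole (s+604): 604 + j679 → |·| = √(604²+679²) = √825857 ≈ 908.77, ∠ = arctan(679/604) ≈ 48.35°
pole at origin: |s| = 679, ∠ = 90.00° (in denominator)
|H| = 100 · 697.14 / 4.3678e+08 ≈ 0.00015961
Gain = 20 log₁₀(0.00015961) ≈ -75.94 dB
∠H = 76.90° − 211.94° = -135.04°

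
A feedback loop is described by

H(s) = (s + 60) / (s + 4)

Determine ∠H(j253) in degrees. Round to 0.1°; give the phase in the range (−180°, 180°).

-12.4°

At s = jω = j253:
zero (s+60): 60 + j253 → |·| = √(60²+253²) = √67609 ≈ 260.02, ∠ = arctan(253/60) ≈ 76.66°
pole (s+4): 4 + j253 → |·| = √(4²+253²) = √64025 ≈ 253.03, ∠ = arctan(253/4) ≈ 89.09°
∠H = 76.66° − 89.09° = -12.43°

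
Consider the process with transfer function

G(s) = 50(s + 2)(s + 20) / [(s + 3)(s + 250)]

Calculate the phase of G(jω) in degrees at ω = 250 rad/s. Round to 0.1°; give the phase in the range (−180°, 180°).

40.7°

At s = jω = j250:
zero (s+2): 2 + j250 → |·| = √(2²+250²) = √62504 ≈ 250.01, ∠ = arctan(250/2) ≈ 89.54°
zero (s+20): 20 + j250 → |·| = √(20²+250²) = √62900 ≈ 250.8, ∠ = arctan(250/20) ≈ 85.43°
pole (s+3): 3 + j250 → |·| = √(3²+250²) = √62509 ≈ 250.02, ∠ = arctan(250/3) ≈ 89.31°
pole (s+250): 250 + j250 → |·| = √(250²+250²) = √125000 ≈ 353.55, ∠ = arctan(250/250) ≈ 45.00°
∠G = 174.97° − 134.31° = 40.66°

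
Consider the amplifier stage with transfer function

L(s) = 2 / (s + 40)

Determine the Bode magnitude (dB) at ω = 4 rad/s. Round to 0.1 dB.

Substitute s = j4:
Numerator: 2 = 2 + j0
Denominator: (j4) + 40 = 40 + j4
|N| = √(2² + 0²) ≈ 2, ∠N ≈ 0.00°
|D| = √(40² + 4²) ≈ 40.2, ∠D ≈ 5.71°
|L| = 2 / 40.2 ≈ 0.049751
Gain = 20 log₁₀(0.049751) ≈ -26.06 dB

-26.1 dB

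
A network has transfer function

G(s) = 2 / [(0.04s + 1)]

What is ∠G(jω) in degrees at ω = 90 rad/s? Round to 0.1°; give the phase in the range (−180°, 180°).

At ω = 90 rad/s:
pole (1 + j90·0.04) = 1 + j3.6 → |·| ≈ 3.7363, ∠ ≈ 74.48°
∠G = (0°) − (74.48°) = -74.48°

-74.5°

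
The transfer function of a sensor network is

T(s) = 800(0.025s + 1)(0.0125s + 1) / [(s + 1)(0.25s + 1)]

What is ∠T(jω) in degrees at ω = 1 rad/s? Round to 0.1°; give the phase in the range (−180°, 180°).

At ω = 1 rad/s:
zero (1 + j1·0.025) = 1 + j0.025 → |·| ≈ 1.0003, ∠ ≈ 1.43°
zero (1 + j1·0.0125) = 1 + j0.0125 → |·| ≈ 1.0001, ∠ ≈ 0.72°
pole (1 + j1·1) = 1 + j1 → |·| ≈ 1.4142, ∠ ≈ 45.00°
pole (1 + j1·0.25) = 1 + j0.25 → |·| ≈ 1.0308, ∠ ≈ 14.04°
∠T = (1.43° + 0.72°) − (45.00° + 14.04°) = -56.89°

-56.9°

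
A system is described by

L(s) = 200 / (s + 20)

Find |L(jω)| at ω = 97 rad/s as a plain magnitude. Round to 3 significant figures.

At s = jω = j97:
pole (s+20): 20 + j97 → |·| = √(20²+97²) = √9809 ≈ 99.04, ∠ = arctan(97/20) ≈ 78.35°
|L| = 200 / 99.04 ≈ 2.0194

2.02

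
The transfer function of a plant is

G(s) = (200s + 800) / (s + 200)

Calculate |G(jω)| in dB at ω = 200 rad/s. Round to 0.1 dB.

Substitute s = j200:
Numerator: 200(j200) + 800 = 800 + j40000
Denominator: (j200) + 200 = 200 + j200
|N| = √(800² + 40000²) ≈ 40008, ∠N ≈ 88.85°
|D| = √(200² + 200²) ≈ 282.84, ∠D ≈ 45.00°
|G| = 40008 / 282.84 ≈ 141.45
Gain = 20 log₁₀(141.45) ≈ 43.01 dB

43.0 dB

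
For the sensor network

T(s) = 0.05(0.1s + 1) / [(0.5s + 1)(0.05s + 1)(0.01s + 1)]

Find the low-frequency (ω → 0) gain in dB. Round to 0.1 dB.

-26.0 dB

T(0) = 0.05 · 1 / 1 = 0.05
20 log₁₀(0.05) ≈ -26.02 dB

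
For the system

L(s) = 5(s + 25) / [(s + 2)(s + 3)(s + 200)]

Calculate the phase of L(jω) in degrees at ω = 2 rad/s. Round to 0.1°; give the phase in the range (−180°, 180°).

-74.7°

At s = jω = j2:
zero (s+25): 25 + j2 → |·| = √(25²+2²) = √629 ≈ 25.08, ∠ = arctan(2/25) ≈ 4.57°
pole (s+2): 2 + j2 → |·| = √(2²+2²) = √8 ≈ 2.8284, ∠ = arctan(2/2) ≈ 45.00°
pole (s+3): 3 + j2 → |·| = √(3²+2²) = √13 ≈ 3.6056, ∠ = arctan(2/3) ≈ 33.69°
pole (s+200): 200 + j2 → |·| = √(200²+2²) = √40004 ≈ 200.01, ∠ = arctan(2/200) ≈ 0.57°
∠L = 4.57° − 79.26° = -74.69°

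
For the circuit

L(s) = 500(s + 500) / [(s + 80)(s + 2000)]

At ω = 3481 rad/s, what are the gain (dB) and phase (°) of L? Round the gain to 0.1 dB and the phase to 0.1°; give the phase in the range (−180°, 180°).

At s = jω = j3481:
zero (s+500): 500 + j3481 → |·| = √(500²+3481²) = √12367361 ≈ 3516.7, ∠ = arctan(3481/500) ≈ 81.83°
pole (s+80): 80 + j3481 → |·| = √(80²+3481²) = √12123761 ≈ 3481.9, ∠ = arctan(3481/80) ≈ 88.68°
pole (s+2000): 2000 + j3481 → |·| = √(2000²+3481²) = √16117361 ≈ 4014.6, ∠ = arctan(3481/2000) ≈ 60.12°
|L| = 500 · 3516.7 / 1.3978e+07 ≈ 0.12579
Gain = 20 log₁₀(0.12579) ≈ -18.01 dB
∠L = 81.83° − 148.80° = -66.97°

-18.0 dB, -67.0°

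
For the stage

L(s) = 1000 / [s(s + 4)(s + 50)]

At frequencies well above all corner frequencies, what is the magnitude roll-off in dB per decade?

-60 dB/decade

Each pole contributes −20 dB/decade at high frequency; each zero contributes +20 dB/decade.
Net: 0 zero(s) − 3 pole(s) → -60 dB/decade.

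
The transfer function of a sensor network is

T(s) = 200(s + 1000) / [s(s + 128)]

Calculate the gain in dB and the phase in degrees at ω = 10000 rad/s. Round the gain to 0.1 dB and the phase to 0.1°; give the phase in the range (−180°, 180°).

-33.9 dB, -95.0°

At s = jω = j10000:
zero (s+1000): 1000 + j10000 → |·| = √(1000²+10000²) = √101000000 ≈ 10050, ∠ = arctan(10000/1000) ≈ 84.29°
pole (s+128): 128 + j10000 → |·| = √(128²+10000²) = √100016384 ≈ 10001, ∠ = arctan(10000/128) ≈ 89.27°
pole at origin: |s| = 10000, ∠ = 90.00° (in denominator)
|T| = 200 · 10050 / 1.0001e+08 ≈ 0.020098
Gain = 20 log₁₀(0.020098) ≈ -33.94 dB
∠T = 84.29° − 179.27° = -94.98°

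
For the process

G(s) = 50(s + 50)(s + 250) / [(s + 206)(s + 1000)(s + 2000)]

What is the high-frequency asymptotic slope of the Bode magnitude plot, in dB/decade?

Each pole contributes −20 dB/decade at high frequency; each zero contributes +20 dB/decade.
Net: 2 zero(s) − 3 pole(s) → -20 dB/decade.

-20 dB/decade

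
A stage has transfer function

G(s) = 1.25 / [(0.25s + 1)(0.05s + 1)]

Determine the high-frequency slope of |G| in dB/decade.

-40 dB/decade

Each pole contributes −20 dB/decade at high frequency; each zero contributes +20 dB/decade.
Net: 0 zero(s) − 2 pole(s) → -40 dB/decade.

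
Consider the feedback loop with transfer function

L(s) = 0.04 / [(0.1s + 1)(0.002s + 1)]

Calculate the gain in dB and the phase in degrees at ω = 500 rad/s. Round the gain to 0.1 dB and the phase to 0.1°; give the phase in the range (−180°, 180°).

At ω = 500 rad/s:
pole (1 + j500·0.1) = 1 + j50 → |·| ≈ 50.01, ∠ ≈ 88.85°
pole (1 + j500·0.002) = 1 + j1 → |·| ≈ 1.4142, ∠ ≈ 45.00°
|L| = 0.04 · 1 / (50.01 · 1.4142) ≈ 0.00056558
Gain = 20 log₁₀(0.00056558) ≈ -64.95 dB
∠L = (0°) − (88.85° + 45.00°) = -133.85°

-65.0 dB, -133.9°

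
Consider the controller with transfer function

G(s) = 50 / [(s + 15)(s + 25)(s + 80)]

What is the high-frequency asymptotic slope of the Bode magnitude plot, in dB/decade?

-60 dB/decade

Each pole contributes −20 dB/decade at high frequency; each zero contributes +20 dB/decade.
Net: 0 zero(s) − 3 pole(s) → -60 dB/decade.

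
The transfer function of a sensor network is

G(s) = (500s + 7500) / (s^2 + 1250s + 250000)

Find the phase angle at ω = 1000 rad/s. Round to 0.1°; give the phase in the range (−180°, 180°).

-31.8°

Substitute s = j1000:
Numerator: 500(j1000) + 7500 = 7500 + j500000
Denominator: (j1000)^2 + 1250(j1000) + 250000 = -750000 + j1250000
|N| = √(7500² + 500000²) ≈ 5.0006e+05, ∠N ≈ 89.14°
|D| = √(750000² + 1250000²) ≈ 1.4577e+06, ∠D ≈ 120.96°
∠G = 89.14° − 120.96° = -31.82°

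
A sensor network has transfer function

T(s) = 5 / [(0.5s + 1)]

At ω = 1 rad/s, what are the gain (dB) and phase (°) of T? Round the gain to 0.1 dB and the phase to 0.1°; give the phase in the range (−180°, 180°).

At ω = 1 rad/s:
pole (1 + j1·0.5) = 1 + j0.5 → |·| ≈ 1.118, ∠ ≈ 26.57°
|T| = 5 · 1 / (1.118) ≈ 4.4723
Gain = 20 log₁₀(4.4723) ≈ 13.01 dB
∠T = (0°) − (26.57°) = -26.57°

13.0 dB, -26.6°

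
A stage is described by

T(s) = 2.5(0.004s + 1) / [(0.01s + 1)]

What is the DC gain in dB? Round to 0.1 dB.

T(0) = 2.5 · 1 / 1 = 2.5
20 log₁₀(2.5) ≈ 7.96 dB

8.0 dB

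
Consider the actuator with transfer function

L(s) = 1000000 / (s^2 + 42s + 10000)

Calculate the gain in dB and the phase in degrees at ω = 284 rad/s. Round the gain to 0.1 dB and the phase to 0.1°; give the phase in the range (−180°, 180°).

22.9 dB, -170.4°

At s = jω = j284:
quadratic: (j284)² + 42·j284 + 10000 = -70656 + j11928 → |·| ≈ 71656, ∠ ≈ 170.42°
|L| = 1000000 / 71656 ≈ 13.956
Gain = 20 log₁₀(13.956) ≈ 22.90 dB
∠L = 0.00° − 170.42° = -170.42°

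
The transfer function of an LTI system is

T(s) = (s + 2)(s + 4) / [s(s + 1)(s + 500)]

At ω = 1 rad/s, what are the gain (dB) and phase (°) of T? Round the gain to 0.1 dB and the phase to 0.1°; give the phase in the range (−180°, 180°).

-37.7 dB, -94.5°

At s = jω = j1:
zero (s+2): 2 + j1 → |·| = √(2²+1²) = √5 ≈ 2.2361, ∠ = arctan(1/2) ≈ 26.57°
zero (s+4): 4 + j1 → |·| = √(4²+1²) = √17 ≈ 4.1231, ∠ = arctan(1/4) ≈ 14.04°
pole (s+1): 1 + j1 → |·| = √(1²+1²) = √2 ≈ 1.4142, ∠ = arctan(1/1) ≈ 45.00°
pole (s+500): 500 + j1 → |·| = √(500²+1²) = √250001 ≈ 500, ∠ = arctan(1/500) ≈ 0.11°
pole at origin: |s| = 1, ∠ = 90.00° (in denominator)
|T| = 1 · 9.2197 / 707.1 ≈ 0.013039
Gain = 20 log₁₀(0.013039) ≈ -37.70 dB
∠T = 40.61° − 135.11° = -94.50°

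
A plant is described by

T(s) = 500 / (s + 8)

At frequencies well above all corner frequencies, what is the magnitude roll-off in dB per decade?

Each pole contributes −20 dB/decade at high frequency; each zero contributes +20 dB/decade.
Net: 0 zero(s) − 1 pole(s) → -20 dB/decade.

-20 dB/decade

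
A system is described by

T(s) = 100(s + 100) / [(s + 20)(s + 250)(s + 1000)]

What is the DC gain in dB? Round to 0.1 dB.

-54.0 dB

T(0) = 100·100 / (20·250·1000) = 0.002
20 log₁₀(0.002) ≈ -53.98 dB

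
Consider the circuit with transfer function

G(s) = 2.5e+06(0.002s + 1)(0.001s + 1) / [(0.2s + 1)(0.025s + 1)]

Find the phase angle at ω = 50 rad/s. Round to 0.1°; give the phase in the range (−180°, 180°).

At ω = 50 rad/s:
zero (1 + j50·0.002) = 1 + j0.1 → |·| ≈ 1.005, ∠ ≈ 5.71°
zero (1 + j50·0.001) = 1 + j0.05 → |·| ≈ 1.0012, ∠ ≈ 2.86°
pole (1 + j50·0.2) = 1 + j10 → |·| ≈ 10.05, ∠ ≈ 84.29°
pole (1 + j50·0.025) = 1 + j1.25 → |·| ≈ 1.6008, ∠ ≈ 51.34°
∠G = (5.71° + 2.86°) − (84.29° + 51.34°) = -127.06°

-127.1°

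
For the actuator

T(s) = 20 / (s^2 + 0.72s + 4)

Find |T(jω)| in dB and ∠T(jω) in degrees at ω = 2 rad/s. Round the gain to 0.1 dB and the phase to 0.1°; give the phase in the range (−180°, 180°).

22.9 dB, -90.0°

At s = jω = j2:
quadratic: (j2)² + 0.72·j2 + 4 = 0 + j1.44 → |·| ≈ 1.44, ∠ ≈ 90.00°
|T| = 20 / 1.44 ≈ 13.889
Gain = 20 log₁₀(13.889) ≈ 22.85 dB
∠T = 0.00° − 90.00° = -90.00°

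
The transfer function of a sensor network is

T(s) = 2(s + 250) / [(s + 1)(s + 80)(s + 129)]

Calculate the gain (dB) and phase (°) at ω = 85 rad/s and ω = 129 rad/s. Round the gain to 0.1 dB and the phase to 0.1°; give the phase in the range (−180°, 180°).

At s = jω = j85:
zero (s+250): 250 + j85 → |·| = √(250²+85²) = √69725 ≈ 264.05, ∠ = arctan(85/250) ≈ 18.78°
pole (s+1): 1 + j85 → |·| = √(1²+85²) = √7226 ≈ 85.006, ∠ = arctan(85/1) ≈ 89.33°
pole (s+80): 80 + j85 → |·| = √(80²+85²) = √13625 ≈ 116.73, ∠ = arctan(85/80) ≈ 46.74°
pole (s+129): 129 + j85 → |·| = √(129²+85²) = √23866 ≈ 154.49, ∠ = arctan(85/129) ≈ 33.38°
|T| = 2 · 264.05 / 1.533e+06 ≈ 0.00034449
Gain = 20 log₁₀(0.00034449) ≈ -69.26 dB
∠T = 18.78° − 169.45° = -150.67°

At s = jω = j129:
zero (s+250): 250 + j129 → |·| = √(250²+129²) = √79141 ≈ 281.32, ∠ = arctan(129/250) ≈ 27.29°
pole (s+1): 1 + j129 → |·| = √(1²+129²) = √16642 ≈ 129, ∠ = arctan(129/1) ≈ 89.56°
pole (s+80): 80 + j129 → |·| = √(80²+129²) = √23041 ≈ 151.79, ∠ = arctan(129/80) ≈ 58.19°
pole (s+129): 129 + j129 → |·| = √(129²+129²) = √33282 ≈ 182.43, ∠ = arctan(129/129) ≈ 45.00°
|T| = 2 · 281.32 / 3.5721e+06 ≈ 0.00015751
Gain = 20 log₁₀(0.00015751) ≈ -76.05 dB
∠T = 27.29° − 192.75° = -165.46°

ω = 85: -69.3 dB, -150.7°; ω = 129: -76.1 dB, -165.5°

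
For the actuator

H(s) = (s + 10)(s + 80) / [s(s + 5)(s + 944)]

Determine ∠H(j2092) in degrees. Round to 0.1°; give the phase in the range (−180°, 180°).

At s = jω = j2092:
zero (s+10): 10 + j2092 → |·| = √(10²+2092²) = √4376564 ≈ 2092, ∠ = arctan(2092/10) ≈ 89.73°
zero (s+80): 80 + j2092 → |·| = √(80²+2092²) = √4382864 ≈ 2093.5, ∠ = arctan(2092/80) ≈ 87.81°
pole (s+5): 5 + j2092 → |·| = √(5²+2092²) = √4376489 ≈ 2092, ∠ = arctan(2092/5) ≈ 89.86°
pole (s+944): 944 + j2092 → |·| = √(944²+2092²) = √5267600 ≈ 2295.1, ∠ = arctan(2092/944) ≈ 65.71°
pole at origin: |s| = 2092, ∠ = 90.00° (in denominator)
∠H = 177.54° − 245.57° = -68.03°

-68.0°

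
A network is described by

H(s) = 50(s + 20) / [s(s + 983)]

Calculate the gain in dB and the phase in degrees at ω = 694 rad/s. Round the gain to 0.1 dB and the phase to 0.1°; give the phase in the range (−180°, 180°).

-27.6 dB, -36.9°

At s = jω = j694:
zero (s+20): 20 + j694 → |·| = √(20²+694²) = √482036 ≈ 694.29, ∠ = arctan(694/20) ≈ 88.35°
pole (s+983): 983 + j694 → |·| = √(983²+694²) = √1447925 ≈ 1203.3, ∠ = arctan(694/983) ≈ 35.22°
pole at origin: |s| = 694, ∠ = 90.00° (in denominator)
|H| = 50 · 694.29 / 8.3509e+05 ≈ 0.04157
Gain = 20 log₁₀(0.04157) ≈ -27.62 dB
∠H = 88.35° − 125.22° = -36.87°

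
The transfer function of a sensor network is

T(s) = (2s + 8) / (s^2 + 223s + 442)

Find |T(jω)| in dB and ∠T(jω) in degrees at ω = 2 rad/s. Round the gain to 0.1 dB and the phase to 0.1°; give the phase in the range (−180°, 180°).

-36.9 dB, -19.0°

Substitute s = j2:
Numerator: 2(j2) + 8 = 8 + j4
Denominator: (j2)^2 + 223(j2) + 442 = 438 + j446
|N| = √(8² + 4²) ≈ 8.9443, ∠N ≈ 26.57°
|D| = √(438² + 446²) ≈ 625.11, ∠D ≈ 45.52°
|T| = 8.9443 / 625.11 ≈ 0.014308
Gain = 20 log₁₀(0.014308) ≈ -36.89 dB
∠T = 26.57° − 45.52° = -18.95°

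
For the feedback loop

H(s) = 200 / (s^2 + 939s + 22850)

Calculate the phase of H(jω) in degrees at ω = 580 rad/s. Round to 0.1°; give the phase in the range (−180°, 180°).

-119.9°

Substitute s = j580:
Numerator: 200 = 200 + j0
Denominator: (j580)^2 + 939(j580) + 22850 = -313550 + j544620
|N| = √(200² + 0²) ≈ 200, ∠N ≈ 0.00°
|D| = √(313550² + 544620²) ≈ 6.2843e+05, ∠D ≈ 119.93°
∠H = 0.00° − 119.93° = -119.93°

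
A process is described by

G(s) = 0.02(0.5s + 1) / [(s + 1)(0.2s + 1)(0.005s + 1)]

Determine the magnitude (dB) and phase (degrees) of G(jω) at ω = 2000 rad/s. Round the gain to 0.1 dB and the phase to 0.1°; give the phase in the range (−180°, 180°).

At ω = 2000 rad/s:
zero (1 + j2000·0.5) = 1 + j1000 → |·| ≈ 1000, ∠ ≈ 89.94°
pole (1 + j2000·1) = 1 + j2000 → |·| ≈ 2000, ∠ ≈ 89.97°
pole (1 + j2000·0.2) = 1 + j400 → |·| ≈ 400, ∠ ≈ 89.86°
pole (1 + j2000·0.005) = 1 + j10 → |·| ≈ 10.05, ∠ ≈ 84.29°
|G| = 0.02 · 1000 / (2000 · 400 · 10.05) ≈ 2.4876e-06
Gain = 20 log₁₀(2.4876e-06) ≈ -112.08 dB
∠G = (89.94°) − (89.97° + 89.86° + 84.29°) = -174.18°

-112.1 dB, -174.2°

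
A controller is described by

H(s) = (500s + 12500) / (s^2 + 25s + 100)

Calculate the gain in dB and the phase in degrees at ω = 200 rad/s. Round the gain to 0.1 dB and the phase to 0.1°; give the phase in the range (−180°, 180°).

Substitute s = j200:
Numerator: 500(j200) + 12500 = 12500 + j100000
Denominator: (j200)^2 + 25(j200) + 100 = -39900 + j5000
|N| = √(12500² + 100000²) ≈ 1.0078e+05, ∠N ≈ 82.87°
|D| = √(39900² + 5000²) ≈ 40212, ∠D ≈ 172.86°
|H| = 1.0078e+05 / 40212 ≈ 2.5062
Gain = 20 log₁₀(2.5062) ≈ 7.98 dB
∠H = 82.87° − 172.86° = -89.99°

8.0 dB, -90.0°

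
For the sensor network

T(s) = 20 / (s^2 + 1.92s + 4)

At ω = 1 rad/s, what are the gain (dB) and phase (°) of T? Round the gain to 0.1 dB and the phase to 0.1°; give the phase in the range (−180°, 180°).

15.0 dB, -32.6°

At s = jω = j1:
quadratic: (j1)² + 1.92·j1 + 4 = 3 + j1.92 → |·| ≈ 3.5618, ∠ ≈ 32.62°
|T| = 20 / 3.5618 ≈ 5.6151
Gain = 20 log₁₀(5.6151) ≈ 14.99 dB
∠T = 0.00° − 32.62° = -32.62°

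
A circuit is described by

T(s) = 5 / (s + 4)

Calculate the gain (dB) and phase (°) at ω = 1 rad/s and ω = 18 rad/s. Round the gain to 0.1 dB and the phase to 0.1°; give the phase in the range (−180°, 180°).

Substitute s = j1:
Numerator: 5 = 5 + j0
Denominator: (j1) + 4 = 4 + j1
|N| = √(5² + 0²) ≈ 5, ∠N ≈ 0.00°
|D| = √(4² + 1²) ≈ 4.1231, ∠D ≈ 14.04°
|T| = 5 / 4.1231 ≈ 1.2127
Gain = 20 log₁₀(1.2127) ≈ 1.68 dB
∠T = 0.00° − 14.04° = -14.04°

Substitute s = j18:
Numerator: 5 = 5 + j0
Denominator: (j18) + 4 = 4 + j18
|N| = √(5² + 0²) ≈ 5, ∠N ≈ 0.00°
|D| = √(4² + 18²) ≈ 18.439, ∠D ≈ 77.47°
|T| = 5 / 18.439 ≈ 0.27116
Gain = 20 log₁₀(0.27116) ≈ -11.34 dB
∠T = 0.00° − 77.47° = -77.47°

ω = 1: 1.7 dB, -14.0°; ω = 18: -11.3 dB, -77.5°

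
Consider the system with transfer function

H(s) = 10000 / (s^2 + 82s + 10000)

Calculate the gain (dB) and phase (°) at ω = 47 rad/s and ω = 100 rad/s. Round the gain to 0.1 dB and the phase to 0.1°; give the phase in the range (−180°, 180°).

ω = 47: 1.2 dB, -26.3°; ω = 100: 1.7 dB, -90.0°

At s = jω = j47:
quadratic: (j47)² + 82·j47 + 10000 = 7791 + j3854 → |·| ≈ 8692.1, ∠ ≈ 26.32°
|H| = 10000 / 8692.1 ≈ 1.1505
Gain = 20 log₁₀(1.1505) ≈ 1.22 dB
∠H = 0.00° − 26.32° = -26.32°

At s = jω = j100:
quadratic: (j100)² + 82·j100 + 10000 = 0 + j8200 → |·| ≈ 8200, ∠ ≈ 90.00°
|H| = 10000 / 8200 ≈ 1.2195
Gain = 20 log₁₀(1.2195) ≈ 1.72 dB
∠H = 0.00° − 90.00° = -90.00°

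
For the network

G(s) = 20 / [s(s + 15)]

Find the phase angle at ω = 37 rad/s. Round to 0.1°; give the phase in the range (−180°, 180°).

At s = jω = j37:
pole (s+15): 15 + j37 → |·| = √(15²+37²) = √1594 ≈ 39.925, ∠ = arctan(37/15) ≈ 67.93°
pole at origin: |s| = 37, ∠ = 90.00° (in denominator)
∠G = 0.00° − 157.93° = -157.93°

-157.9°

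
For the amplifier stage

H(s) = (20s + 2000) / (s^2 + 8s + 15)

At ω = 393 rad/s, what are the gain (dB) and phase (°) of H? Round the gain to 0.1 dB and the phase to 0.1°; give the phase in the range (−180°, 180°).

-25.6 dB, -103.1°

Substitute s = j393:
Numerator: 20(j393) + 2000 = 2000 + j7860
Denominator: (j393)^2 + 8(j393) + 15 = -154434 + j3144
|N| = √(2000² + 7860²) ≈ 8110.5, ∠N ≈ 75.72°
|D| = √(154434² + 3144²) ≈ 1.5447e+05, ∠D ≈ 178.83°
|H| = 8110.5 / 1.5447e+05 ≈ 0.052505
Gain = 20 log₁₀(0.052505) ≈ -25.60 dB
∠H = 75.72° − 178.83° = -103.11°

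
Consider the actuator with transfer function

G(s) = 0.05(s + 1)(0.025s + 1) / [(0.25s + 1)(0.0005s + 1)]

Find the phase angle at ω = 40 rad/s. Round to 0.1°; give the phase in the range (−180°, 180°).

At ω = 40 rad/s:
zero (1 + j40·1) = 1 + j40 → |·| ≈ 40.012, ∠ ≈ 88.57°
zero (1 + j40·0.025) = 1 + j1 → |·| ≈ 1.4142, ∠ ≈ 45.00°
pole (1 + j40·0.25) = 1 + j10 → |·| ≈ 10.05, ∠ ≈ 84.29°
pole (1 + j40·0.0005) = 1 + j0.02 → |·| ≈ 1.0002, ∠ ≈ 1.15°
∠G = (88.57° + 45.00°) − (84.29° + 1.15°) = 48.13°

48.1°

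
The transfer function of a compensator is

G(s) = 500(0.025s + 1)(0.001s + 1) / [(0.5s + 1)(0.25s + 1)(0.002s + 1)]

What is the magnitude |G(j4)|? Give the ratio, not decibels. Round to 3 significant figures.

At ω = 4 rad/s:
zero (1 + j4·0.025) = 1 + j0.1 → |·| ≈ 1.005, ∠ ≈ 5.71°
zero (1 + j4·0.001) = 1 + j0.004 → |·| ≈ 1, ∠ ≈ 0.23°
pole (1 + j4·0.5) = 1 + j2 → |·| ≈ 2.2361, ∠ ≈ 63.43°
pole (1 + j4·0.25) = 1 + j1 → |·| ≈ 1.4142, ∠ ≈ 45.00°
pole (1 + j4·0.002) = 1 + j0.008 → |·| ≈ 1, ∠ ≈ 0.46°
|G| = 500 · 1.005 · 1 / (2.2361 · 1.4142 · 1) ≈ 158.9

159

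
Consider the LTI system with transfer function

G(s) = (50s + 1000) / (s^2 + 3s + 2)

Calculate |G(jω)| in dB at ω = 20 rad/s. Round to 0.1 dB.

Substitute s = j20:
Numerator: 50(j20) + 1000 = 1000 + j1000
Denominator: (j20)^2 + 3(j20) + 2 = -398 + j60
|N| = √(1000² + 1000²) ≈ 1414.2, ∠N ≈ 45.00°
|D| = √(398² + 60²) ≈ 402.5, ∠D ≈ 171.43°
|G| = 1414.2 / 402.5 ≈ 3.5135
Gain = 20 log₁₀(3.5135) ≈ 10.91 dB

10.9 dB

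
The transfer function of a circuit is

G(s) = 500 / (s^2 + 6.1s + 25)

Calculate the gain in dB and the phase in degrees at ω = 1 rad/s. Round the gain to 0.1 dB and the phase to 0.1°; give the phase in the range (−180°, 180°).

At s = jω = j1:
quadratic: (j1)² + 6.1·j1 + 25 = 24 + j6.1 → |·| ≈ 24.763, ∠ ≈ 14.26°
|G| = 500 / 24.763 ≈ 20.191
Gain = 20 log₁₀(20.191) ≈ 26.10 dB
∠G = 0.00° − 14.26° = -14.26°

26.1 dB, -14.3°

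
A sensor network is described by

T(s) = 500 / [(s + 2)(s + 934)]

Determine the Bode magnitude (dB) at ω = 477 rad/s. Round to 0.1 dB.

At s = jω = j477:
pole (s+2): 2 + j477 → |·| = √(2²+477²) = √227533 ≈ 477, ∠ = arctan(477/2) ≈ 89.76°
pole (s+934): 934 + j477 → |·| = √(934²+477²) = √1099885 ≈ 1048.8, ∠ = arctan(477/934) ≈ 27.05°
|T| = 500 / 5.0028e+05 ≈ 0.00099944
Gain = 20 log₁₀(0.00099944) ≈ -60.00 dB

-60.0 dB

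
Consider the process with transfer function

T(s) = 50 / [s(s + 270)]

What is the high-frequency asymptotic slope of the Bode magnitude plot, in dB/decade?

Each pole contributes −20 dB/decade at high frequency; each zero contributes +20 dB/decade.
Net: 0 zero(s) − 2 pole(s) → -40 dB/decade.

-40 dB/decade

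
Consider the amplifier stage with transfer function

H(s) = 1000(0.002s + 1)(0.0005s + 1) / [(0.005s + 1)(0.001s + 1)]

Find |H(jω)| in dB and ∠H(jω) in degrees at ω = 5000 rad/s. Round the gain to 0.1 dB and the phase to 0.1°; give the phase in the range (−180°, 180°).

46.5 dB, -13.9°

At ω = 5000 rad/s:
zero (1 + j5000·0.002) = 1 + j10 → |·| ≈ 10.05, ∠ ≈ 84.29°
zero (1 + j5000·0.0005) = 1 + j2.5 → |·| ≈ 2.6926, ∠ ≈ 68.20°
pole (1 + j5000·0.005) = 1 + j25 → |·| ≈ 25.02, ∠ ≈ 87.71°
pole (1 + j5000·0.001) = 1 + j5 → |·| ≈ 5.099, ∠ ≈ 78.69°
|H| = 1000 · 10.05 · 2.6926 / (25.02 · 5.099) ≈ 212.11
Gain = 20 log₁₀(212.11) ≈ 46.53 dB
∠H = (84.29° + 68.20°) − (87.71° + 78.69°) = -13.91°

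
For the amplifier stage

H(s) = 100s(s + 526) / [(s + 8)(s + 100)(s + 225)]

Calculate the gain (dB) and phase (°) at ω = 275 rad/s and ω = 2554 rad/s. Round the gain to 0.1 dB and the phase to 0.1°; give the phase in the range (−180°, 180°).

At s = jω = j275:
zero (s+526): 526 + j275 → |·| = √(526²+275²) = √352301 ≈ 593.55, ∠ = arctan(275/526) ≈ 27.60°
zero at origin: s = j275 → |·| = 275, ∠ = 90.00°
pole (s+8): 8 + j275 → |·| = √(8²+275²) = √75689 ≈ 275.12, ∠ = arctan(275/8) ≈ 88.33°
pole (s+100): 100 + j275 → |·| = √(100²+275²) = √85625 ≈ 292.62, ∠ = arctan(275/100) ≈ 70.02°
pole (s+225): 225 + j275 → |·| = √(225²+275²) = √126250 ≈ 355.32, ∠ = arctan(275/225) ≈ 50.71°
|H| = 100 · 1.6323e+05 / 2.8605e+07 ≈ 0.57063
Gain = 20 log₁₀(0.57063) ≈ -4.87 dB
∠H = 117.60° − 209.06° = -91.46°

At s = jω = j2554:
zero (s+526): 526 + j2554 → |·| = √(526²+2554²) = √6799592 ≈ 2607.6, ∠ = arctan(2554/526) ≈ 78.36°
zero at origin: s = j2554 → |·| = 2554, ∠ = 90.00°
pole (s+8): 8 + j2554 → |·| = √(8²+2554²) = √6522980 ≈ 2554, ∠ = arctan(2554/8) ≈ 89.82°
pole (s+100): 100 + j2554 → |·| = √(100²+2554²) = √6532916 ≈ 2556, ∠ = arctan(2554/100) ≈ 87.76°
pole (s+225): 225 + j2554 → |·| = √(225²+2554²) = √6573541 ≈ 2563.9, ∠ = arctan(2554/225) ≈ 84.97°
|H| = 100 · 6.6598e+06 / 1.6737e+10 ≈ 0.039791
Gain = 20 log₁₀(0.039791) ≈ -28.00 dB
∠H = 168.36° − 262.55° = -94.19°

ω = 275: -4.9 dB, -91.5°; ω = 2554: -28.0 dB, -94.2°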